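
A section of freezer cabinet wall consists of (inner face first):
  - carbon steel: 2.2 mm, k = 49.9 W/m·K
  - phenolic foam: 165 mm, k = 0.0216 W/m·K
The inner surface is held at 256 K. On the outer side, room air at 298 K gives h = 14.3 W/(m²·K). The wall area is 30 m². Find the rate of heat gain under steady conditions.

Q ≈ 163 W

Using the resistance-network approach (series):
R_carbon steel = L/(kA) = 0.0022/(49.9×30) = 1.47×10^-6 K/W
R_phenolic foam = L/(kA) = 0.165/(0.0216×30) = 0.2546 K/W
R_outer film = 1/(h_o·A) = 1/(14.3×30) = 0.002331 K/W
R_total = 0.257 K/W
Q = ΔT / R_total = 42 / 0.257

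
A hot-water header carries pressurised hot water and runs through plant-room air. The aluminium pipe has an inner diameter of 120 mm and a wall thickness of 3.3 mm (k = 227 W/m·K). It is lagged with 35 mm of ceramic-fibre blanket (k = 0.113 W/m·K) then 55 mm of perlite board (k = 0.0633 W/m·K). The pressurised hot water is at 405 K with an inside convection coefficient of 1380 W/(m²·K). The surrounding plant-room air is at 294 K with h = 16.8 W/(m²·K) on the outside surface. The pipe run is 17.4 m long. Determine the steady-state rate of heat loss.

For a radial system each layer contributes R = ln(r_out/r_in)/(2πkL); films add R = 1/(hA).
R_inner film = 1/(h_i·2πr₁L) = 1/(1380×2π×0.06×17.4) = 1.105×10^-4 K/W
R_aluminium pipe wall = ln(63.3/60)/(2π×227×17.4) = 2.157×10^-6 K/W
R_ceramic-fibre blanket = ln(98.3/63.3)/(2π×0.113×17.4) = 0.03563 K/W
R_perlite board = ln(153.3/98.3)/(2π×0.0633×17.4) = 0.06421 K/W
R_outer film = 1/(h_o·2πr_oL) = 1/(16.8×2π×0.1533×17.4) = 0.003552 K/W
R_total = 0.1035 K/W
Q = ΔT/R_total = 111/0.1035

Q ≈ 1070 W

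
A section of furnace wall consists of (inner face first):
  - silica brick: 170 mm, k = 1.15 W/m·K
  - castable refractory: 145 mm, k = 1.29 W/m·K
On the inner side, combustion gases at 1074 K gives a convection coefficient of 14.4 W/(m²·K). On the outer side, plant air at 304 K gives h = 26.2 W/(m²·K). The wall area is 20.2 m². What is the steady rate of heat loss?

Q ≈ 42300 W

Model the wall as resistances in series:
R_inner film = 1/(h_i·A) = 1/(14.4×20.2) = 0.003438 K/W
R_silica brick = L/(kA) = 0.17/(1.15×20.2) = 0.007318 K/W
R_castable refractory = L/(kA) = 0.145/(1.29×20.2) = 0.005565 K/W
R_outer film = 1/(h_o·A) = 1/(26.2×20.2) = 0.00189 K/W
R_total = 0.01821 K/W
Q = ΔT / R_total = 770 / 0.01821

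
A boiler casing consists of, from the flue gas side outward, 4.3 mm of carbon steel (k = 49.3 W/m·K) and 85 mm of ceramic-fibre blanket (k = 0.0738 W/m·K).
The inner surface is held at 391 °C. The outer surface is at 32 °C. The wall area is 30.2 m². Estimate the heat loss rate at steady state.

Q ≈ 9410 W

Model the wall as resistances in series:
R_carbon steel = L/(kA) = 0.0043/(49.3×30.2) = 2.888×10^-6 K/W
R_ceramic-fibre blanket = L/(kA) = 0.085/(0.0738×30.2) = 0.03814 K/W
R_total = 0.03814 K/W
Q = ΔT / R_total = 359 / 0.03814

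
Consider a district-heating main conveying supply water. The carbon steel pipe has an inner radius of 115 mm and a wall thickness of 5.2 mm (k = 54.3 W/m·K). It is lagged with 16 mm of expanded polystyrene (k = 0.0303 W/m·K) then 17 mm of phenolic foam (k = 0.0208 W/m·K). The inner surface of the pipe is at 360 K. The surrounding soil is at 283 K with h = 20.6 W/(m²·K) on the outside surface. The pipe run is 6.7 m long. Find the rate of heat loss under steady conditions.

Per-layer cylindrical resistances, series-summed:
R_carbon steel pipe wall = ln(120.2/115)/(2π×54.3×6.7) = 1.935×10^-5 K/W
R_expanded polystyrene = ln(136.2/120.2)/(2π×0.0303×6.7) = 0.09797 K/W
R_phenolic foam = ln(153.2/136.2)/(2π×0.0208×6.7) = 0.1343 K/W
R_outer film = 1/(h_o·2πr_oL) = 1/(20.6×2π×0.1532×6.7) = 0.007527 K/W
R_total = 0.2398 K/W
Q = ΔT/R_total = 77/0.2398

Q ≈ 321 W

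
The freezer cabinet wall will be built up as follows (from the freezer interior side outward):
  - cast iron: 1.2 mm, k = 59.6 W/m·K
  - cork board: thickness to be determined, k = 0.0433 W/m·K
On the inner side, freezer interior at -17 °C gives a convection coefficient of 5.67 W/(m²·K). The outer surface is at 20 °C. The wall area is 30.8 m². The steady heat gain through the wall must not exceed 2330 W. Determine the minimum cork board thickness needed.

Treating each layer as a thermal resistance in series:
R_inner film = 1/(h_i·A) = 1/(5.67×30.8) = 0.005726 K/W
R_cast iron = L/(kA) = 0.0012/(59.6×30.8) = 6.537×10^-7 K/W
Sum of the known resistances R_other = 0.005727 K/W
Required total resistance R_tot = ΔT/Q_allow = 37/2330 = 0.01588 K/W
R_cork board = R_tot − R_other = 0.01015 K/W
L = R·k·A = 0.01015×0.0433×30.8

L ≈ 13.5 mm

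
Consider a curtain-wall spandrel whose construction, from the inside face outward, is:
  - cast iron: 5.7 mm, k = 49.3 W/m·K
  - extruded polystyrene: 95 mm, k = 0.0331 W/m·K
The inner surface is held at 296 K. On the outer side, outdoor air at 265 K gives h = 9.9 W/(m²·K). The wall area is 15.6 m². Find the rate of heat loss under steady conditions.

Q ≈ 163 W

Treating each layer as a thermal resistance in series:
R_cast iron = L/(kA) = 0.0057/(49.3×15.6) = 7.411×10^-6 K/W
R_extruded polystyrene = L/(kA) = 0.095/(0.0331×15.6) = 0.184 K/W
R_outer film = 1/(h_o·A) = 1/(9.9×15.6) = 0.006475 K/W
R_total = 0.1905 K/W
Q = ΔT / R_total = 31 / 0.1905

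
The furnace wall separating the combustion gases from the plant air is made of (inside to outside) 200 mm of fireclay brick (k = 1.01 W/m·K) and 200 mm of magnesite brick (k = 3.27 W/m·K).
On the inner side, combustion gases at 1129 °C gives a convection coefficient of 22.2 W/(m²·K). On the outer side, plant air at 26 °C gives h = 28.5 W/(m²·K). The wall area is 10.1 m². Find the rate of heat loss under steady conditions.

Using the resistance-network approach (series):
R_inner film = 1/(h_i·A) = 1/(22.2×10.1) = 0.00446 K/W
R_fireclay brick = L/(kA) = 0.2/(1.01×10.1) = 0.01961 K/W
R_magnesite brick = L/(kA) = 0.2/(3.27×10.1) = 0.006056 K/W
R_outer film = 1/(h_o·A) = 1/(28.5×10.1) = 0.003474 K/W
R_total = 0.0336 K/W
Q = ΔT / R_total = 1103 / 0.0336

Q ≈ 32800 W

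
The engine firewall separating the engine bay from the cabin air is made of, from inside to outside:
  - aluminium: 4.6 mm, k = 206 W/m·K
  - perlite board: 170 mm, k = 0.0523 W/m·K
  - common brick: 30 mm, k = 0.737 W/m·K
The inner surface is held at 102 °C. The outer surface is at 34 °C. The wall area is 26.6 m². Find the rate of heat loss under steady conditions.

Q ≈ 550 W

Model the wall as resistances in series:
R_aluminium = L/(kA) = 0.0046/(206×26.6) = 8.395×10^-7 K/W
R_perlite board = L/(kA) = 0.17/(0.0523×26.6) = 0.1222 K/W
R_common brick = L/(kA) = 0.03/(0.737×26.6) = 0.00153 K/W
R_total = 0.1237 K/W
Q = ΔT / R_total = 68 / 0.1237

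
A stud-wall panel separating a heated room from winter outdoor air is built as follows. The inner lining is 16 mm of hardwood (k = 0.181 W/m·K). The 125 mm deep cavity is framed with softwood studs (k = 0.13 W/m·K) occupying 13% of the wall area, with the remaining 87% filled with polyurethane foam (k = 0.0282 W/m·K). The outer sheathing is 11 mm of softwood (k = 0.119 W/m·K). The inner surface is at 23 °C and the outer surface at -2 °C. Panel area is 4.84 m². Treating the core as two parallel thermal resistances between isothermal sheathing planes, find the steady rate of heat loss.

Sheathing layers in series; stud and cavity paths in parallel between them.
R_inner = 0.016/(0.181×4.84) = 0.01826 K/W
R_stud  = 0.125/(0.13×0.13×4.84) = 1.528 K/W
R_cav   = 0.125/(0.0282×0.87×4.84) = 1.053 K/W
1/R_core = 1/R_stud + 1/R_cav → R_core = 0.6233 K/W
R_outer = 0.011/(0.119×4.84) = 0.0191 K/W
R_total = 0.6607 K/W
Q = ΔT/R_total = 25/0.6607

Q ≈ 37.8 W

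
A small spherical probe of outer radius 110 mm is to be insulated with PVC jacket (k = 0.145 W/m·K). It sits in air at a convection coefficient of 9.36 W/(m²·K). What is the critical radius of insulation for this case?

For a sphere r_cr = 2k/h = 2×0.145/9.36
r_cr = 31 mm; since the bare radius (110 mm) is above r_cr, any added insulation will reduce heat loss.

r_cr ≈ 31 mm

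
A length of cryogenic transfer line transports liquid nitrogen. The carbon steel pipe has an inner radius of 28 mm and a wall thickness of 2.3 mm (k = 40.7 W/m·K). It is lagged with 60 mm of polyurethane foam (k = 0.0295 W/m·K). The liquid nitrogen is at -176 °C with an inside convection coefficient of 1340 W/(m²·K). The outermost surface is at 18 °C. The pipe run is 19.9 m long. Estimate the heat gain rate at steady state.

Q ≈ 655 W

Cylindrical conduction, so R = ln(r₂/r₁)/(2πkL) per layer, in series:
R_inner film = 1/(h_i·2πr₁L) = 1/(1340×2π×0.028×19.9) = 2.132×10^-4 K/W
R_carbon steel pipe wall = ln(30.3/28)/(2π×40.7×19.9) = 1.551×10^-5 K/W
R_polyurethane foam = ln(90.3/30.3)/(2π×0.0295×19.9) = 0.296 K/W
R_total = 0.2963 K/W
Q = ΔT/R_total = 194/0.2963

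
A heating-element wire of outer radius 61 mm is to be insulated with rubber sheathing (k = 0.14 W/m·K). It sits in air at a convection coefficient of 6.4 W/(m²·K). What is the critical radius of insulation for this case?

For a cylinder r_cr = k/h = 0.14/6.4
r_cr = 21.9 mm; since the bare radius (61 mm) is above r_cr, any added insulation will reduce heat loss.

r_cr ≈ 21.9 mm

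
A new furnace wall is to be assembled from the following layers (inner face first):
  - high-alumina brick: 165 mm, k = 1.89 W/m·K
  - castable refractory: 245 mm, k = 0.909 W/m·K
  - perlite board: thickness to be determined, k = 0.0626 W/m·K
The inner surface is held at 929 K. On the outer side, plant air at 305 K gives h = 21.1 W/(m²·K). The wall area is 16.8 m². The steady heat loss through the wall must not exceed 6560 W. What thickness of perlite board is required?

Series thermal resistances:
R_high-alumina brick = L/(kA) = 0.165/(1.89×16.8) = 0.005197 K/W
R_castable refractory = L/(kA) = 0.245/(0.909×16.8) = 0.01604 K/W
R_outer film = 1/(h_o·A) = 1/(21.1×16.8) = 0.002821 K/W
Sum of the known resistances R_other = 0.02406 K/W
Required total resistance R_tot = ΔT/Q_allow = 624/6560 = 0.09512 K/W
R_perlite board = R_tot − R_other = 0.07106 K/W
L = R·k·A = 0.07106×0.0626×16.8

L ≈ 74.7 mm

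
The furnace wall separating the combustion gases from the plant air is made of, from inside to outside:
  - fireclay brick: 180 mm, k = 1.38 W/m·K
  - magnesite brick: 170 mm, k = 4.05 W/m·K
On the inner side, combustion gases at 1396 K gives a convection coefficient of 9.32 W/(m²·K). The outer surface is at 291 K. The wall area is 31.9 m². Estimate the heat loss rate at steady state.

Treating each layer as a thermal resistance in series:
R_inner film = 1/(h_i·A) = 1/(9.32×31.9) = 0.003364 K/W
R_fireclay brick = L/(kA) = 0.18/(1.38×31.9) = 0.004089 K/W
R_magnesite brick = L/(kA) = 0.17/(4.05×31.9) = 0.001316 K/W
R_total = 0.008768 K/W
Q = ΔT / R_total = 1105 / 0.008768

Q ≈ 126000 W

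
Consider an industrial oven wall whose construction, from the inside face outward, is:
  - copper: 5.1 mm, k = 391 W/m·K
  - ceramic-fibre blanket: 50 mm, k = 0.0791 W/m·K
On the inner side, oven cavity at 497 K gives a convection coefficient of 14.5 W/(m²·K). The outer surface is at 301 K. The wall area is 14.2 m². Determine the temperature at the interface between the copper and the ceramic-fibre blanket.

T ≈ 478 K

Treating each layer as a thermal resistance in series:
R_inner film = 1/(h_i·A) = 1/(14.5×14.2) = 0.004857 K/W
R_copper = L/(kA) = 0.0051/(391×14.2) = 9.186×10^-7 K/W
R_ceramic-fibre blanket = L/(kA) = 0.05/(0.0791×14.2) = 0.04451 K/W
R_total = 0.04937 K/W;  Q = ΔT/R_total = 196/0.04937 = 3970 W
T_interface = T_inner − Q·ΣR(inner→interface) = 497 − 3970×0.004858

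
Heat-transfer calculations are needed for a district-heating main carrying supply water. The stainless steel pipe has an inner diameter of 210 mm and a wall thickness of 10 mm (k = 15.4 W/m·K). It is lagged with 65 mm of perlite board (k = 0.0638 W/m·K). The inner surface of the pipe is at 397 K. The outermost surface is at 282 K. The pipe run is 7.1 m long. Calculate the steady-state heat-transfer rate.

Q ≈ 730 W

Treating each annulus and film as a series resistance:
R_stainless steel pipe wall = ln(115/105)/(2π×15.4×7.1) = 1.324×10^-4 K/W
R_perlite board = ln(180/115)/(2π×0.0638×7.1) = 0.1574 K/W
R_total = 0.1575 K/W
Q = ΔT/R_total = 115/0.1575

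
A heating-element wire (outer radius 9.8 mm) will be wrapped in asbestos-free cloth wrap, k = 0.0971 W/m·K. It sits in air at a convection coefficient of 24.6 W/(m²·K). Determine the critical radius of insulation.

r_cr ≈ 3.95 mm

For a cylinder r_cr = k/h = 0.0971/24.6
r_cr = 3.95 mm; since the bare radius (9.8 mm) is above r_cr, any added insulation will reduce heat loss.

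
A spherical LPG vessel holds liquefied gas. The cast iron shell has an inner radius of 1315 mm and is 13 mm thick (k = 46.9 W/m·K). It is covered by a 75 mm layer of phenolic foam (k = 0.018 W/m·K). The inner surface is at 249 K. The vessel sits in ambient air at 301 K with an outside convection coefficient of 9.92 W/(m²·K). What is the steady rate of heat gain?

Spherical conduction: R = (1/r_in − 1/r_out)/(4πk) per layer; series-sum.
R_cast iron shell = (1/1.315 − 1/1.328)/(4π×46.9) = 1.263×10^-5 K/W
R_phenolic foam = (1/1.328 − 1/1.403)/(4π×0.018) = 0.178 K/W
R_outer film = 1/(h·4πr_o²) = 1/(9.92×4π×1.403²) = 0.004075 K/W
R_total = 0.182 K/W
Q = ΔT/R_total = 52/0.182

Q ≈ 286 W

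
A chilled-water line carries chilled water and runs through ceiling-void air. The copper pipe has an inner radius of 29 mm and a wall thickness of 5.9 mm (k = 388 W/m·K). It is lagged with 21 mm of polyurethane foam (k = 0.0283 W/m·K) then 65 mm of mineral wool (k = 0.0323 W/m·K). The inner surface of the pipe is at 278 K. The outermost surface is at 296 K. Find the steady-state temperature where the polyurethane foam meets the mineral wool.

Per-layer cylindrical resistances, series-summed:
R_copper pipe wall = ln(34.9/29)/(2π×388×1) = 7.596×10^-5 K/W
R_polyurethane foam = ln(55.9/34.9)/(2π×0.0283×1) = 2.649 K/W
R_mineral wool = ln(120.9/55.9)/(2π×0.0323×1) = 3.801 K/W
R_total = 6.45 K/W
Q = ΔT/R_total = 18/6.45
Q = 2.79 W/m
T_interface = T_inner + Q·ΣR(inner→interface) = 278 + 2.79×2.649

T ≈ 285 K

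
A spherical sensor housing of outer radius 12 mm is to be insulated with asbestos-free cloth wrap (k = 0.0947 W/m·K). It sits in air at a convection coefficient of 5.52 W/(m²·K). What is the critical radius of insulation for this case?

r_cr ≈ 34.3 mm

For a sphere r_cr = 2k/h = 2×0.0947/5.52
r_cr = 34.3 mm; since the bare radius (12 mm) is below r_cr, adding a thin layer of insulation will *increase* heat loss.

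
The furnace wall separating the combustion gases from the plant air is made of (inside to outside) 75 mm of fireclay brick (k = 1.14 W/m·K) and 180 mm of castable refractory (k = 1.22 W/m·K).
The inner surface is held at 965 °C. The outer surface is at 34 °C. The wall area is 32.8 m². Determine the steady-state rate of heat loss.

Q ≈ 143000 W

Model the wall as resistances in series:
R_fireclay brick = L/(kA) = 0.075/(1.14×32.8) = 0.002006 K/W
R_castable refractory = L/(kA) = 0.18/(1.22×32.8) = 0.004498 K/W
R_total = 0.006504 K/W
Q = ΔT / R_total = 931 / 0.006504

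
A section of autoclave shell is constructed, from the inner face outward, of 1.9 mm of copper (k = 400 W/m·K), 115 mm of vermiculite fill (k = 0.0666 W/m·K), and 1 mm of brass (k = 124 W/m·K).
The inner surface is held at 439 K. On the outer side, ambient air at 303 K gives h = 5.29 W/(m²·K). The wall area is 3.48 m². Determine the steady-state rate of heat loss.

Series thermal resistances:
R_copper = L/(kA) = 0.0019/(400×3.48) = 1.365×10^-6 K/W
R_vermiculite fill = L/(kA) = 0.115/(0.0666×3.48) = 0.4962 K/W
R_brass = L/(kA) = 0.001/(124×3.48) = 2.317×10^-6 K/W
R_outer film = 1/(h_o·A) = 1/(5.29×3.48) = 0.05432 K/W
R_total = 0.5505 K/W
Q = ΔT / R_total = 136 / 0.5505

Q ≈ 247 W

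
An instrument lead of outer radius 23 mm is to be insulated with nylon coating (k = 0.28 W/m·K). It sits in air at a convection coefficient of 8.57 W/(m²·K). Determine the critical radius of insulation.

For a cylinder r_cr = k/h = 0.28/8.57
r_cr = 32.7 mm; since the bare radius (23 mm) is below r_cr, adding a thin layer of insulation will *increase* heat loss.

r_cr ≈ 32.7 mm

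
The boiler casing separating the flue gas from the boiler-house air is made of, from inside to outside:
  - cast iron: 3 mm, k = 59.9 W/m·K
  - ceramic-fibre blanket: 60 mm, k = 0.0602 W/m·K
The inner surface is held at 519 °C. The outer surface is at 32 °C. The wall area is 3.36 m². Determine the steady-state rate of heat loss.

Thermal resistances in series:
R_cast iron = L/(kA) = 0.003/(59.9×3.36) = 1.491×10^-5 K/W
R_ceramic-fibre blanket = L/(kA) = 0.06/(0.0602×3.36) = 0.2966 K/W
R_total = 0.2966 K/W
Q = ΔT / R_total = 487 / 0.2966

Q ≈ 1640 W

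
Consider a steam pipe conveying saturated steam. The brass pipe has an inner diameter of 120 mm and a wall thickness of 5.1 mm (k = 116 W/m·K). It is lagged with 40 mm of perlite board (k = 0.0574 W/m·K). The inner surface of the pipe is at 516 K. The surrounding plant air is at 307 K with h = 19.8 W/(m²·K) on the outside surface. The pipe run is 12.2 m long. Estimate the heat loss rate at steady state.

Q ≈ 1820 W

Cylindrical conduction, so R = ln(r₂/r₁)/(2πkL) per layer, in series:
R_brass pipe wall = ln(65.1/60)/(2π×116×12.2) = 9.175×10^-6 K/W
R_perlite board = ln(105.1/65.1)/(2π×0.0574×12.2) = 0.1089 K/W
R_outer film = 1/(h_o·2πr_oL) = 1/(19.8×2π×0.1051×12.2) = 0.006269 K/W
R_total = 0.1151 K/W
Q = ΔT/R_total = 209/0.1151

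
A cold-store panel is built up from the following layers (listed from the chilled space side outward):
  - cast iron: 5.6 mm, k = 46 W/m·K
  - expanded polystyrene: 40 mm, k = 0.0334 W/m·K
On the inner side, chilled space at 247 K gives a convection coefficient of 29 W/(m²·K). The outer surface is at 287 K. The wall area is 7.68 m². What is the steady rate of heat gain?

Thermal resistances in series:
R_inner film = 1/(h_i·A) = 1/(29×7.68) = 0.00449 K/W
R_cast iron = L/(kA) = 0.0056/(46×7.68) = 1.585×10^-5 K/W
R_expanded polystyrene = L/(kA) = 0.04/(0.0334×7.68) = 0.1559 K/W
R_total = 0.1604 K/W
Q = ΔT / R_total = 40 / 0.1604

Q ≈ 249 W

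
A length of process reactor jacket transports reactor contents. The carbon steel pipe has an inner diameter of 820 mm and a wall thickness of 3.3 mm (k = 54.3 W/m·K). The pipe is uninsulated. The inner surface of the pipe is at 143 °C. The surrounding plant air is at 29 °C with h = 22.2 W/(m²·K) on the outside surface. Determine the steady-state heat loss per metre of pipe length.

q′ ≈ 6560 W/m

Treating each annulus and film as a series resistance:
R_carbon steel pipe wall = ln(413.3/410)/(2π×54.3×1) = 2.35×10^-5 K/W
R_outer film = 1/(h_o·2πr_oL) = 1/(22.2×2π×0.4133×1) = 0.01735 K/W
R_total = 0.01737 K/W
Q = ΔT/R_total = 114/0.01737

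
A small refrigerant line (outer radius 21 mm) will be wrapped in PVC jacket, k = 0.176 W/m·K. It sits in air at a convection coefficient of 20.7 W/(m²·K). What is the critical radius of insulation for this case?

For a cylinder r_cr = k/h = 0.176/20.7
r_cr = 8.5 mm; since the bare radius (21 mm) is above r_cr, any added insulation will reduce heat loss.

r_cr ≈ 8.5 mm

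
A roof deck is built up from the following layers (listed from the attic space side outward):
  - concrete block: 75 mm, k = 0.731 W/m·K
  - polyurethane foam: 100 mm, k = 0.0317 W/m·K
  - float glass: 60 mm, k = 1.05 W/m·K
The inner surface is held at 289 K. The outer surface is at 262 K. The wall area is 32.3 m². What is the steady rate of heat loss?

Series thermal resistances:
R_concrete block = L/(kA) = 0.075/(0.731×32.3) = 0.003176 K/W
R_polyurethane foam = L/(kA) = 0.1/(0.0317×32.3) = 0.09766 K/W
R_float glass = L/(kA) = 0.06/(1.05×32.3) = 0.001769 K/W
R_total = 0.1026 K/W
Q = ΔT / R_total = 27 / 0.1026

Q ≈ 263 W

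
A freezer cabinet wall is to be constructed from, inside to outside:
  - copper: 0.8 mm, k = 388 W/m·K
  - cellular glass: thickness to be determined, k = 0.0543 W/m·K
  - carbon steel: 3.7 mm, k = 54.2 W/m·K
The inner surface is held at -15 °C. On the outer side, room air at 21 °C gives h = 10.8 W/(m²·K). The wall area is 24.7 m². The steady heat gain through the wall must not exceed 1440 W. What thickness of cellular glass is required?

L ≈ 28.5 mm

Treating each layer as a thermal resistance in series:
R_copper = L/(kA) = 0.0008/(388×24.7) = 8.348×10^-8 K/W
R_carbon steel = L/(kA) = 0.0037/(54.2×24.7) = 2.764×10^-6 K/W
R_outer film = 1/(h_o·A) = 1/(10.8×24.7) = 0.003749 K/W
Sum of the known resistances R_other = 0.003752 K/W
Required total resistance R_tot = ΔT/Q_allow = 36/1440 = 0.025 K/W
R_cellular glass = R_tot − R_other = 0.02125 K/W
L = R·k·A = 0.02125×0.0543×24.7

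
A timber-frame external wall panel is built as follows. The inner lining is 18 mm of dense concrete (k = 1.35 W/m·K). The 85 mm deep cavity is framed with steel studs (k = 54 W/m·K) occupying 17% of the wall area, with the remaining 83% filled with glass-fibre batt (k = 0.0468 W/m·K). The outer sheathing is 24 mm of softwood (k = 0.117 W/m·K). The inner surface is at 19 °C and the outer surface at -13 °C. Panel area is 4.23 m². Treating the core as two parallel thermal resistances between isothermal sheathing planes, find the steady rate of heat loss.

Sheathing layers in series; stud and cavity paths in parallel between them.
R_inner = 0.018/(1.35×4.23) = 0.003152 K/W
R_stud  = 0.085/(54×0.17×4.23) = 0.002189 K/W
R_cav   = 0.085/(0.0468×0.83×4.23) = 0.5173 K/W
1/R_core = 1/R_stud + 1/R_cav → R_core = 0.00218 K/W
R_outer = 0.024/(0.117×4.23) = 0.04849 K/W
R_total = 0.05383 K/W
Q = ΔT/R_total = 32/0.05383

Q ≈ 595 W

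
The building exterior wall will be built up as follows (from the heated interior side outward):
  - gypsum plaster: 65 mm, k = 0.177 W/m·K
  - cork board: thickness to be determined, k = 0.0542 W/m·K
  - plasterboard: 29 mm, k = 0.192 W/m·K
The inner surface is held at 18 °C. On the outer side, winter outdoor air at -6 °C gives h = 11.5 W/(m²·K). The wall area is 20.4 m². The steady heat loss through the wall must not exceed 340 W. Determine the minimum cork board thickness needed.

Series thermal resistances:
R_gypsum plaster = L/(kA) = 0.065/(0.177×20.4) = 0.018 K/W
R_plasterboard = L/(kA) = 0.029/(0.192×20.4) = 0.007404 K/W
R_outer film = 1/(h_o·A) = 1/(11.5×20.4) = 0.004263 K/W
Sum of the known resistances R_other = 0.02967 K/W
Required total resistance R_tot = ΔT/Q_allow = 24/340 = 0.07059 K/W
R_cork board = R_tot − R_other = 0.04092 K/W
L = R·k·A = 0.04092×0.0542×20.4

L ≈ 45.2 mm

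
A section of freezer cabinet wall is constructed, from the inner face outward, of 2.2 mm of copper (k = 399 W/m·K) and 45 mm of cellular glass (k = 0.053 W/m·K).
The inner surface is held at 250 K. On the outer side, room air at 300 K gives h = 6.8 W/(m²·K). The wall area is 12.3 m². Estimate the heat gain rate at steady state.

Thermal resistances in series:
R_copper = L/(kA) = 0.0022/(399×12.3) = 4.483×10^-7 K/W
R_cellular glass = L/(kA) = 0.045/(0.053×12.3) = 0.06903 K/W
R_outer film = 1/(h_o·A) = 1/(6.8×12.3) = 0.01196 K/W
R_total = 0.08099 K/W
Q = ΔT / R_total = 50 / 0.08099

Q ≈ 617 W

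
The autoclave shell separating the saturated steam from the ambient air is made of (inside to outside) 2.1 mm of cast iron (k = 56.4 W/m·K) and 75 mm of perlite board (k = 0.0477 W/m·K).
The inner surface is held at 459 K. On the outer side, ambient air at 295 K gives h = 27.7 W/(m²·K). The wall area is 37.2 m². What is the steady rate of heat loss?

Q ≈ 3790 W

Treating each layer as a thermal resistance in series:
R_cast iron = L/(kA) = 0.0021/(56.4×37.2) = 1.001×10^-6 K/W
R_perlite board = L/(kA) = 0.075/(0.0477×37.2) = 0.04227 K/W
R_outer film = 1/(h_o·A) = 1/(27.7×37.2) = 9.705×10^-4 K/W
R_total = 0.04324 K/W
Q = ΔT / R_total = 164 / 0.04324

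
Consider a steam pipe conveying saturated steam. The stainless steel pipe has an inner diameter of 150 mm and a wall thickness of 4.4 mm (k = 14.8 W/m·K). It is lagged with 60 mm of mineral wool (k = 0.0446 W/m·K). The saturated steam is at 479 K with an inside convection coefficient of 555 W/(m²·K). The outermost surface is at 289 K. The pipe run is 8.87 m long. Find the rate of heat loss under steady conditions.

Per-layer cylindrical resistances, series-summed:
R_inner film = 1/(h_i·2πr₁L) = 1/(555×2π×0.075×8.87) = 4.311×10^-4 K/W
R_stainless steel pipe wall = ln(79.4/75)/(2π×14.8×8.87) = 6.912×10^-5 K/W
R_mineral wool = ln(139.4/79.4)/(2π×0.0446×8.87) = 0.2264 K/W
R_total = 0.2269 K/W
Q = ΔT/R_total = 190/0.2269

Q ≈ 837 W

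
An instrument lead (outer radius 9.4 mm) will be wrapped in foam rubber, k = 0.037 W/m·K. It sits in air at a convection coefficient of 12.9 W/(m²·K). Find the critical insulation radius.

For a cylinder r_cr = k/h = 0.037/12.9
r_cr = 2.87 mm; since the bare radius (9.4 mm) is above r_cr, any added insulation will reduce heat loss.

r_cr ≈ 2.87 mm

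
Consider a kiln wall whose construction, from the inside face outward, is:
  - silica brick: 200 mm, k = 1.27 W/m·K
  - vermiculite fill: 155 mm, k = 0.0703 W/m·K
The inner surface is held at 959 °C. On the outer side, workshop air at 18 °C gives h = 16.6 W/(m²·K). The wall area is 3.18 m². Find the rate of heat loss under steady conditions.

Model the wall as resistances in series:
R_silica brick = L/(kA) = 0.2/(1.27×3.18) = 0.04952 K/W
R_vermiculite fill = L/(kA) = 0.155/(0.0703×3.18) = 0.6933 K/W
R_outer film = 1/(h_o·A) = 1/(16.6×3.18) = 0.01894 K/W
R_total = 0.7618 K/W
Q = ΔT / R_total = 941 / 0.7618

Q ≈ 1240 W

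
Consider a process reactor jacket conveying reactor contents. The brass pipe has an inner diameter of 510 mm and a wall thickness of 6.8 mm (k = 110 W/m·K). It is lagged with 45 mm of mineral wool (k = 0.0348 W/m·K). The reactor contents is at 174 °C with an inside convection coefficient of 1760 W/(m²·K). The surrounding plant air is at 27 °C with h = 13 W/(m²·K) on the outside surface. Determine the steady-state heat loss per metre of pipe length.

q′ ≈ 192 W/m

Per-layer cylindrical resistances, series-summed:
R_inner film = 1/(h_i·2πr₁L) = 1/(1760×2π×0.255×1) = 3.546×10^-4 K/W
R_brass pipe wall = ln(261.8/255)/(2π×110×1) = 3.808×10^-5 K/W
R_mineral wool = ln(306.8/261.8)/(2π×0.0348×1) = 0.7254 K/W
R_outer film = 1/(h_o·2πr_oL) = 1/(13×2π×0.3068×1) = 0.0399 K/W
R_total = 0.7657 K/W
Q = ΔT/R_total = 147/0.7657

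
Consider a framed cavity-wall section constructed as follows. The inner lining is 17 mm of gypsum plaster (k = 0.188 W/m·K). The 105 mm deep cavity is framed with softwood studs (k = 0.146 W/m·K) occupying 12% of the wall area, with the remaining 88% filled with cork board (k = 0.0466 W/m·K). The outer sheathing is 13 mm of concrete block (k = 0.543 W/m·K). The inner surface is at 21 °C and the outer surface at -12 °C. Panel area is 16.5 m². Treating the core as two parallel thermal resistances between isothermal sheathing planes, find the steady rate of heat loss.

Q ≈ 285 W

Sheathing layers in series; stud and cavity paths in parallel between them.
R_inner = 0.017/(0.188×16.5) = 0.00548 K/W
R_stud  = 0.105/(0.146×0.12×16.5) = 0.3632 K/W
R_cav   = 0.105/(0.0466×0.88×16.5) = 0.1552 K/W
1/R_core = 1/R_stud + 1/R_cav → R_core = 0.1087 K/W
R_outer = 0.013/(0.543×16.5) = 0.001451 K/W
R_total = 0.1157 K/W
Q = ΔT/R_total = 33/0.1157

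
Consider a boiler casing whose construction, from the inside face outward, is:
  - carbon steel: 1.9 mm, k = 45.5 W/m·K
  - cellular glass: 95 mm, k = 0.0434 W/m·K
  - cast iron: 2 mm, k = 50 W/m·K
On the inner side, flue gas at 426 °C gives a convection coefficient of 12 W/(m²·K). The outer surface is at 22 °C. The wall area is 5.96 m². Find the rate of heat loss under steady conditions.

Using the resistance-network approach (series):
R_inner film = 1/(h_i·A) = 1/(12×5.96) = 0.01398 K/W
R_carbon steel = L/(kA) = 0.0019/(45.5×5.96) = 7.006×10^-6 K/W
R_cellular glass = L/(kA) = 0.095/(0.0434×5.96) = 0.3673 K/W
R_cast iron = L/(kA) = 0.002/(50×5.96) = 6.711×10^-6 K/W
R_total = 0.3813 K/W
Q = ΔT / R_total = 404 / 0.3813

Q ≈ 1060 W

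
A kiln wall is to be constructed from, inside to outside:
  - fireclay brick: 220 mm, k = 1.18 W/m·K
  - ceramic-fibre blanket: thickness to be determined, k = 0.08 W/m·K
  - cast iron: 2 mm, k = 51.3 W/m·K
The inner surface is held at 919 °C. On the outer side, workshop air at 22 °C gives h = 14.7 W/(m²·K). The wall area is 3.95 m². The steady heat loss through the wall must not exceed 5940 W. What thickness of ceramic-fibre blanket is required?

Thermal resistances in series:
R_fireclay brick = L/(kA) = 0.22/(1.18×3.95) = 0.0472 K/W
R_cast iron = L/(kA) = 0.002/(51.3×3.95) = 9.87×10^-6 K/W
R_outer film = 1/(h_o·A) = 1/(14.7×3.95) = 0.01722 K/W
Sum of the known resistances R_other = 0.06443 K/W
Required total resistance R_tot = ΔT/Q_allow = 897/5940 = 0.151 K/W
R_ceramic-fibre blanket = R_tot − R_other = 0.08658 K/W
L = R·k·A = 0.08658×0.08×3.95

L ≈ 27.4 mm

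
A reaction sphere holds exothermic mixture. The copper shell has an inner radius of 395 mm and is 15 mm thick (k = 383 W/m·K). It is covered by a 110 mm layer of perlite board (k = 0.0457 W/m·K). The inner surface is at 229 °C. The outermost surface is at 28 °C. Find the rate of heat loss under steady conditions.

Each spherical layer contributes R = (1/r_i − 1/r_o)/(4πk):
R_copper shell = (1/0.395 − 1/0.41)/(4π×383) = 1.924×10^-5 K/W
R_perlite board = (1/0.41 − 1/0.52)/(4π×0.0457) = 0.8984 K/W
R_total = 0.8984 K/W
Q = ΔT/R_total = 201/0.8984

Q ≈ 224 W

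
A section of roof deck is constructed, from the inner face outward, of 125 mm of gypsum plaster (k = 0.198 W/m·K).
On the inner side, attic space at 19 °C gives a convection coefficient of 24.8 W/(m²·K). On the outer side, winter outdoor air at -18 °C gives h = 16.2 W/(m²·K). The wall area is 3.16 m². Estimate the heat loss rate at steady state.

Q ≈ 159 W

Series thermal resistances:
R_inner film = 1/(h_i·A) = 1/(24.8×3.16) = 0.01276 K/W
R_gypsum plaster = L/(kA) = 0.125/(0.198×3.16) = 0.1998 K/W
R_outer film = 1/(h_o·A) = 1/(16.2×3.16) = 0.01953 K/W
R_total = 0.2321 K/W
Q = ΔT / R_total = 37 / 0.2321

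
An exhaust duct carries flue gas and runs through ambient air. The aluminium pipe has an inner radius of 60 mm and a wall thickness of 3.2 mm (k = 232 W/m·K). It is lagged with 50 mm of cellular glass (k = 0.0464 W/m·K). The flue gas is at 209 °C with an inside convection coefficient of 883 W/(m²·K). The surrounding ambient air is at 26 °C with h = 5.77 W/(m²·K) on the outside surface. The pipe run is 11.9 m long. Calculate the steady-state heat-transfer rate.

Per-layer cylindrical resistances, series-summed:
R_inner film = 1/(h_i·2πr₁L) = 1/(883×2π×0.06×11.9) = 2.524×10^-4 K/W
R_aluminium pipe wall = ln(63.2/60)/(2π×232×11.9) = 2.995×10^-6 K/W
R_cellular glass = ln(113.2/63.2)/(2π×0.0464×11.9) = 0.168 K/W
R_outer film = 1/(h_o·2πr_oL) = 1/(5.77×2π×0.1132×11.9) = 0.02048 K/W
R_total = 0.1887 K/W
Q = ΔT/R_total = 183/0.1887

Q ≈ 970 W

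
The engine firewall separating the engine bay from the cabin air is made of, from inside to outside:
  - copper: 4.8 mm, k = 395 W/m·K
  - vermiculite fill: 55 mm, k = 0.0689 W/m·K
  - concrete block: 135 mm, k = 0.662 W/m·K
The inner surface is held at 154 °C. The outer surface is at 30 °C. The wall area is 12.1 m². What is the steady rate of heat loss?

Treating each layer as a thermal resistance in series:
R_copper = L/(kA) = 0.0048/(395×12.1) = 1.004×10^-6 K/W
R_vermiculite fill = L/(kA) = 0.055/(0.0689×12.1) = 0.06597 K/W
R_concrete block = L/(kA) = 0.135/(0.662×12.1) = 0.01685 K/W
R_total = 0.08283 K/W
Q = ΔT / R_total = 124 / 0.08283

Q ≈ 1500 W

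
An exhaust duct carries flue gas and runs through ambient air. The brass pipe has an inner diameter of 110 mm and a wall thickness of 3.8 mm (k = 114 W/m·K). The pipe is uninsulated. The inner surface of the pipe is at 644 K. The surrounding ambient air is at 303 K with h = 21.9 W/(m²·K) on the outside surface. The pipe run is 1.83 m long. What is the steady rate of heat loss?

Radial resistances (cylindrical: R_cond = ln(r_o/r_i)/(2πkL), R_conv = 1/(h·2πrL)):
R_brass pipe wall = ln(58.8/55)/(2π×114×1.83) = 5.097×10^-5 K/W
R_outer film = 1/(h_o·2πr_oL) = 1/(21.9×2π×0.0588×1.83) = 0.06754 K/W
R_total = 0.06759 K/W
Q = ΔT/R_total = 341/0.06759

Q ≈ 5050 W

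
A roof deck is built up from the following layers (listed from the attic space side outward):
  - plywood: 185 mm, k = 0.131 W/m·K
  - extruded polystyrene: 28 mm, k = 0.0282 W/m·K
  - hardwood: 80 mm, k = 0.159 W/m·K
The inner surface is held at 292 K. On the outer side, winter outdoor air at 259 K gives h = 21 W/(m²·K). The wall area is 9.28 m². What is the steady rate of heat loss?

Q ≈ 104 W

Series thermal resistances:
R_plywood = L/(kA) = 0.185/(0.131×9.28) = 0.1522 K/W
R_extruded polystyrene = L/(kA) = 0.028/(0.0282×9.28) = 0.107 K/W
R_hardwood = L/(kA) = 0.08/(0.159×9.28) = 0.05422 K/W
R_outer film = 1/(h_o·A) = 1/(21×9.28) = 0.005131 K/W
R_total = 0.3185 K/W
Q = ΔT / R_total = 33 / 0.3185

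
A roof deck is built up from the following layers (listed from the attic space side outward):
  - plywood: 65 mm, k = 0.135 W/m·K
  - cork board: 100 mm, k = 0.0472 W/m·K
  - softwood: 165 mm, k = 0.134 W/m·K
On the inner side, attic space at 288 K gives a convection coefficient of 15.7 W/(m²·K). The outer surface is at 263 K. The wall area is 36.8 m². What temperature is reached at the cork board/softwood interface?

Using the resistance-network approach (series):
R_inner film = 1/(h_i·A) = 1/(15.7×36.8) = 0.001731 K/W
R_plywood = L/(kA) = 0.065/(0.135×36.8) = 0.01308 K/W
R_cork board = L/(kA) = 0.1/(0.0472×36.8) = 0.05757 K/W
R_softwood = L/(kA) = 0.165/(0.134×36.8) = 0.03346 K/W
R_total = 0.1058 K/W;  Q = ΔT/R_total = 25/0.1058 = 236.2 W
T_interface = T_inner − Q·ΣR(inner→interface) = 288 − 236×0.07239

T ≈ 271 K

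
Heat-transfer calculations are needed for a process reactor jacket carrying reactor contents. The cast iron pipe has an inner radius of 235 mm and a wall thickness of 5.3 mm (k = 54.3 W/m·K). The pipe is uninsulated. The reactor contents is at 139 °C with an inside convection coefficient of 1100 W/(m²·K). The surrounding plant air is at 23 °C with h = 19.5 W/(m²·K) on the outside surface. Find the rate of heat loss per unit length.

q′ ≈ 3350 W/m

Per-layer cylindrical resistances, series-summed:
R_inner film = 1/(h_i·2πr₁L) = 1/(1100×2π×0.235×1) = 6.157×10^-4 K/W
R_cast iron pipe wall = ln(240.3/235)/(2π×54.3×1) = 6.537×10^-5 K/W
R_outer film = 1/(h_o·2πr_oL) = 1/(19.5×2π×0.2403×1) = 0.03397 K/W
R_total = 0.03465 K/W
Q = ΔT/R_total = 116/0.03465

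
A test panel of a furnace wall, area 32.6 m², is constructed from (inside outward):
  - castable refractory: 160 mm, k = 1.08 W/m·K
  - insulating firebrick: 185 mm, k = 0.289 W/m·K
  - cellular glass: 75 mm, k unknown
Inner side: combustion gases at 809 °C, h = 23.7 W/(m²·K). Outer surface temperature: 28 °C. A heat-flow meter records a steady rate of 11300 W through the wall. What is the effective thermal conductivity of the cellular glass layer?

Model the wall as resistances in series:
R_inner film = 1/(h_i·A) = 1/(23.7×32.6) = 0.001294 K/W
R_castable refractory = L/(kA) = 0.16/(1.08×32.6) = 0.004544 K/W
R_insulating firebrick = L/(kA) = 0.185/(0.289×32.6) = 0.01964 K/W
Sum of known resistances R_other = 0.02547 K/W
Total R = ΔT/Q = 781/11300 = 0.06912 K/W
R_cellular glass = R_total − R_other = 0.04364 K/W
k = L/(R·A) = 0.075/(0.04364×32.6)

k ≈ 0.0527 W/(m·K)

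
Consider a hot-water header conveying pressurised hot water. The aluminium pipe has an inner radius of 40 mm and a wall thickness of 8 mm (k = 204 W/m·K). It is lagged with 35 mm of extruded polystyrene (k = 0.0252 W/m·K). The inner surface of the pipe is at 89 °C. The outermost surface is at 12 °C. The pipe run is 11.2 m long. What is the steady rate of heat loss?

Q ≈ 249 W

Per-layer cylindrical resistances, series-summed:
R_aluminium pipe wall = ln(48/40)/(2π×204×11.2) = 1.27×10^-5 K/W
R_extruded polystyrene = ln(83/48)/(2π×0.0252×11.2) = 0.3088 K/W
R_total = 0.3088 K/W
Q = ΔT/R_total = 77/0.3088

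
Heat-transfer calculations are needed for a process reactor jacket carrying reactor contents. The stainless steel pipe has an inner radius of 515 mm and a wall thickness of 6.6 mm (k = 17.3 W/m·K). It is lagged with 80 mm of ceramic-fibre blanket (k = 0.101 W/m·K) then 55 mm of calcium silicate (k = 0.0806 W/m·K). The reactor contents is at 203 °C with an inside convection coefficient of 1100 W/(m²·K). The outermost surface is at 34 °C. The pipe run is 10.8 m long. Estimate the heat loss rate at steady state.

Per-layer cylindrical resistances, series-summed:
R_inner film = 1/(h_i·2πr₁L) = 1/(1100×2π×0.515×10.8) = 2.601×10^-5 K/W
R_stainless steel pipe wall = ln(521.6/515)/(2π×17.3×10.8) = 1.085×10^-5 K/W
R_ceramic-fibre blanket = ln(601.6/521.6)/(2π×0.101×10.8) = 0.02082 K/W
R_calcium silicate = ln(656.6/601.6)/(2π×0.0806×10.8) = 0.01599 K/W
R_total = 0.03685 K/W
Q = ΔT/R_total = 169/0.03685

Q ≈ 4590 W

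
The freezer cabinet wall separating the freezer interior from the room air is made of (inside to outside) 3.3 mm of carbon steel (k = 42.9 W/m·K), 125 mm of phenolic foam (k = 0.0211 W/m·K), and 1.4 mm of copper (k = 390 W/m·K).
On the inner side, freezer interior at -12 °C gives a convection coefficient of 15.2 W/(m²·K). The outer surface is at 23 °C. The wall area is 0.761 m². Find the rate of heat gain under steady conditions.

Q ≈ 4.45 W

Using the resistance-network approach (series):
R_inner film = 1/(h_i·A) = 1/(15.2×0.761) = 0.08645 K/W
R_carbon steel = L/(kA) = 0.0033/(42.9×0.761) = 1.011×10^-4 K/W
R_phenolic foam = L/(kA) = 0.125/(0.0211×0.761) = 7.785 K/W
R_copper = L/(kA) = 0.0014/(390×0.761) = 4.717×10^-6 K/W
R_total = 7.871 K/W
Q = ΔT / R_total = 35 / 7.871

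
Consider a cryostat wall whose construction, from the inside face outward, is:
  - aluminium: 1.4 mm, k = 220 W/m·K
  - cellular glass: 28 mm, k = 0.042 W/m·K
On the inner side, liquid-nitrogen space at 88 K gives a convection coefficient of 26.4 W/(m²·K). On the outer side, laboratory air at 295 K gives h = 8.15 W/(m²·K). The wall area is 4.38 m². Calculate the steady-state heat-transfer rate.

Q ≈ 1100 W

Thermal resistances in series:
R_inner film = 1/(h_i·A) = 1/(26.4×4.38) = 0.008648 K/W
R_aluminium = L/(kA) = 0.0014/(220×4.38) = 1.453×10^-6 K/W
R_cellular glass = L/(kA) = 0.028/(0.042×4.38) = 0.1522 K/W
R_outer film = 1/(h_o·A) = 1/(8.15×4.38) = 0.02801 K/W
R_total = 0.1889 K/W
Q = ΔT / R_total = 207 / 0.1889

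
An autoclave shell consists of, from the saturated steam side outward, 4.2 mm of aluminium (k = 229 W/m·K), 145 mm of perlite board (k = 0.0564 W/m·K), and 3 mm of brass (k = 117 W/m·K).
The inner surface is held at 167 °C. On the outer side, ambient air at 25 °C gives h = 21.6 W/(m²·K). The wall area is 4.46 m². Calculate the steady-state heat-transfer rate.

Model the wall as resistances in series:
R_aluminium = L/(kA) = 0.0042/(229×4.46) = 4.112×10^-6 K/W
R_perlite board = L/(kA) = 0.145/(0.0564×4.46) = 0.5764 K/W
R_brass = L/(kA) = 0.003/(117×4.46) = 5.749×10^-6 K/W
R_outer film = 1/(h_o·A) = 1/(21.6×4.46) = 0.01038 K/W
R_total = 0.5868 K/W
Q = ΔT / R_total = 142 / 0.5868

Q ≈ 242 W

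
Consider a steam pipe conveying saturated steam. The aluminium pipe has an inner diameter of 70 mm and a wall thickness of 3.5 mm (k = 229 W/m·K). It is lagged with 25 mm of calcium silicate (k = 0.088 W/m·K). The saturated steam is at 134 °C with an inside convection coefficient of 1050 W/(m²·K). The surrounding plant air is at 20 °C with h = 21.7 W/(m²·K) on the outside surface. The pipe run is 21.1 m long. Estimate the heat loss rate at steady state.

Cylindrical conduction, so R = ln(r₂/r₁)/(2πkL) per layer, in series:
R_inner film = 1/(h_i·2πr₁L) = 1/(1050×2π×0.035×21.1) = 2.052×10^-4 K/W
R_aluminium pipe wall = ln(38.5/35)/(2π×229×21.1) = 3.139×10^-6 K/W
R_calcium silicate = ln(63.5/38.5)/(2π×0.088×21.1) = 0.04289 K/W
R_outer film = 1/(h_o·2πr_oL) = 1/(21.7×2π×0.0635×21.1) = 0.005474 K/W
R_total = 0.04857 K/W
Q = ΔT/R_total = 114/0.04857

Q ≈ 2350 W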